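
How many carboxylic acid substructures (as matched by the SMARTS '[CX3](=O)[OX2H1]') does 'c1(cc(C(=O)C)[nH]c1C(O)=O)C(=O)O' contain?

[CX3](=O)[OX2H1] is the SMARTS for a carboxylic acid: an sp2 carbon double-bonded to O and single-bonded to an -OH oxygen.
The molecule carries 2 separate instances of a carboxylic acid group (-C(=O)OH) meeting every constraint; each maps to a distinct set of atoms, giving 2 matches.

2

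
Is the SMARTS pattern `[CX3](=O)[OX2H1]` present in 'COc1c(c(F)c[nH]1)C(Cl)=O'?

No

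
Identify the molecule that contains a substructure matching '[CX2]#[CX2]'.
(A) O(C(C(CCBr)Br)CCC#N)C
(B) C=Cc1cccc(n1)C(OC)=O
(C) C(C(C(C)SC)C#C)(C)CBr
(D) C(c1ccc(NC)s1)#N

C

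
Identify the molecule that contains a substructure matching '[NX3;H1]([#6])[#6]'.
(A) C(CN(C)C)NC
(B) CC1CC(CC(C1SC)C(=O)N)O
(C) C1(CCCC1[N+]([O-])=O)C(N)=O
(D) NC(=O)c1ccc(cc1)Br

A

[NX3;H1]([#6])[#6] describes a trivalent nitrogen with one H, bonded to two carbons (a secondary amine).
(A) contains an N-methylamino group (-NHCH3), which satisfies every atom and bond constraint.
(B) has a primary amide (-C(=O)NH2) but the -C(=O)NH2 nitrogen has H2, not H1.
(C) has a primary amide (-C(=O)NH2) but the -C(=O)NH2 nitrogen has H2, not H1.
(D) has a primary amide (-C(=O)NH2) but the -C(=O)NH2 nitrogen has H2, not H1.
So the answer is (A).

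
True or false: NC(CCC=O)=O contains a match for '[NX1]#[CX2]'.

The pattern [NX1]#[CX2] describes a nitrogen triple-bonded to a two-connected carbon — a nitrile.
The closest candidate here is a primary amide (-C(=O)NH2), but the nitrogen is NX3, not NX1. No other fragment satisfies the full query, so there is no match.

False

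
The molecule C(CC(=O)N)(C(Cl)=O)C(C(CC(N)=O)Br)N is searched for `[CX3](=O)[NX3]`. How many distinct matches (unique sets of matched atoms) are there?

2

[CX3](=O)[NX3] is the SMARTS for an amide: a carbonyl carbon bonded to a trivalent nitrogen.
The molecule carries 2 separate instances of a primary amide (-C(=O)NH2) meeting every constraint; each maps to a distinct set of atoms, giving 2 matches.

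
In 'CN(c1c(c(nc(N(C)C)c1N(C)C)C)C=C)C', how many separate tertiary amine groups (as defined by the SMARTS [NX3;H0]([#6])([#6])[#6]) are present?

[NX3;H0]([#6])([#6])[#6] is the SMARTS for a tertiary amine: a trivalent nitrogen with no H, bonded to three carbons.
The molecule carries 3 separate instances of a dimethylamino group (-N(CH3)2) meeting every constraint; each maps to a distinct set of atoms, giving 3 matches.

3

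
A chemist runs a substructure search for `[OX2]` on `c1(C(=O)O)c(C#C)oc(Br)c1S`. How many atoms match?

1

The query [OX2] means: aliphatic oxygen with two total connections — ether, hydroxyl, or ester single-bond O.
Check the 12 heavy atoms by environment: 1× o (aromatic, X2) → no; 4× c (aromatic, X3) → no; 1× C (X3) → no; 1× O (X1) → no; 1× O (X2) → match; 2× C (X2) → no; 1× S (X2) → no; 1× Br (X1) → no.
That gives 1 matching atom.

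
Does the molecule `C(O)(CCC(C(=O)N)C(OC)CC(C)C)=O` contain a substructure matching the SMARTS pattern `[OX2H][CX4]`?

No

The pattern [OX2H][CX4] describes a hydroxyl oxygen bound to an sp3 (X4) carbon — an aliphatic alcohol.
The closest candidate here is a methoxy ether (-OCH3), but the oxygen has H0 (ether), not H1. No other fragment satisfies the full query, so there is no match.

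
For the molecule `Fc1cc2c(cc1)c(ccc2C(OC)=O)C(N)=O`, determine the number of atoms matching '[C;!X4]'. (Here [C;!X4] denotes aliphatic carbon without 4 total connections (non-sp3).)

2

The query [C;!X4] means: aliphatic carbon that does not have four total connections.
Check the 18 heavy atoms by environment: 10× c (aromatic, X3) → no; 2× C (X3) → match; 2× O (X1) → no; 1× N (X3) → no; 1× O (X2) → no; 1× C (X4) → no; 1× F (X1) → no.
That gives 2 matching atoms.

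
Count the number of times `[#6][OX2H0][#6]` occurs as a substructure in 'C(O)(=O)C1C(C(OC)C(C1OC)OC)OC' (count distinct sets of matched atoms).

4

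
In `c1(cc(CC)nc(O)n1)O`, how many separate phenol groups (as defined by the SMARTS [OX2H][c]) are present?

2

[OX2H][c] is the SMARTS for a phenol: a hydroxyl oxygen attached to an aromatic carbon.
The molecule carries 2 separate instances of a hydroxyl group (-OH) meeting every constraint; each maps to a distinct set of atoms, giving 2 matches.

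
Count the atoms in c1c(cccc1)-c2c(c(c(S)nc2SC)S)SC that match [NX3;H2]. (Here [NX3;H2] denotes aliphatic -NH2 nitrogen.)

0

The query [NX3;H2] means: aliphatic N with 3 total connections, two of them H — an -NH2 nitrogen (amine or amide).
Check the 18 heavy atoms by environment: 1× n (aromatic, H0, X2) → no; 6× c (aromatic, H0, X3) → no; 2× S (H1, X2) → no; 2× S (H0, X2) → no; 2× C (H3, X4) → no; 5× c (aromatic, H1, X3) → no.
No environment satisfies the query, so 0 matching atoms.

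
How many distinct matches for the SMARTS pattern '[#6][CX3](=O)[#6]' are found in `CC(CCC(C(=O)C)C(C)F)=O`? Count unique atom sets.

2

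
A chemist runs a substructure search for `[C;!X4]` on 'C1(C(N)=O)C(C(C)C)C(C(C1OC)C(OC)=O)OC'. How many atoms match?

2

The query [C;!X4] means: aliphatic carbon that does not have four total connections.
Check the 19 heavy atoms by environment: 11× C (X4) → no; 3× O (X2) → no; 2× C (X3) → match; 2× O (X1) → no; 1× N (X3) → no.
That gives 2 matching atoms.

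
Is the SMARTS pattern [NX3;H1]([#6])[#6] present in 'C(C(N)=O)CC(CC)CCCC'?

No

The pattern [NX3;H1]([#6])[#6] describes a trivalent nitrogen with one H, bonded to two carbons — a secondary amine.
The closest candidate here is a primary amide (-C(=O)NH2), but the -C(=O)NH2 nitrogen has H2, not H1. No other fragment satisfies the full query, so there is no match.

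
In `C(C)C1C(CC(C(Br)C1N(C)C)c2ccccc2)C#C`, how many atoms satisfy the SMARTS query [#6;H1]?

11

The query [#6;H1] means: any carbon bearing exactly one hydrogen.
Check the 20 heavy atoms by environment: 6× C (H1) → match; 2× C (H2) → no; 1× c (aromatic, H0) → no; 5× c (aromatic, H1) → match; 3× C (H3) → no; 1× N (H0) → no; 1× Br (H0) → no; 1× C (H0) → no.
Summing the matching environments: 6 + 5 = 11 matching atoms.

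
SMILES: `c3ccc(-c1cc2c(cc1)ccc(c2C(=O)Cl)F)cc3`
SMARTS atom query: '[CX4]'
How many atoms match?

The query [CX4] means: C with X4: aliphatic carbon with exactly 4 total connections (bonds + H).
Check the 20 heavy atoms by environment: 16× c (aromatic, X3) → no; 1× F (X1) → no; 1× C (X3) → no; 1× O (X1) → no; 1× Cl (X1) → no.
No environment satisfies the query, so 0 matching atoms.

0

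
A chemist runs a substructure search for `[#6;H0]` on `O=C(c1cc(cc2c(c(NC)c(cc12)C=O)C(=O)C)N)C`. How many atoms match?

9

The query [#6;H0] means: any carbon with no attached hydrogen.
Check the 21 heavy atoms by environment: 7× c (aromatic, H0) → match; 3× c (aromatic, H1) → no; 1× C (H1) → no; 3× O (H0) → no; 2× C (H0) → match; 3× C (H3) → no; 1× N (H1) → no; 1× N (H2) → no.
Summing the matching environments: 7 + 2 = 9 matching atoms.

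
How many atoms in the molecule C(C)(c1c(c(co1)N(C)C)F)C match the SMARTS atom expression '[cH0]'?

3

The query [cH0] means: aromatic carbon with no attached hydrogen (substituted or ring-fusion).
Check the 12 heavy atoms by environment: 1× o (aromatic, H0) → no; 3× c (aromatic, H0) → match; 1× c (aromatic, H1) → no; 1× N (H0) → no; 4× C (H3) → no; 1× C (H1) → no; 1× F (H0) → no.
That gives 3 matching atoms.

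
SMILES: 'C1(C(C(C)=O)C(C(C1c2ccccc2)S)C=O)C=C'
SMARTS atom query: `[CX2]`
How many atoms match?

Check the 19 heavy atoms by environment: 6× C (X4) → no; 4× C (X3) → no; 2× O (X1) → no; 1× S (X2) → no; 6× c (aromatic, X3) → no.
No environment satisfies the query, so 0 matching atoms.

0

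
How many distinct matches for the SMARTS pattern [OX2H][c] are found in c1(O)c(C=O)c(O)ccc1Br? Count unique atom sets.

[OX2H][c] is the SMARTS for a phenol: a hydroxyl oxygen attached to an aromatic carbon.
The molecule carries 2 separate instances of a hydroxyl group (-OH) meeting every constraint; each maps to a distinct set of atoms, giving 2 matches.

2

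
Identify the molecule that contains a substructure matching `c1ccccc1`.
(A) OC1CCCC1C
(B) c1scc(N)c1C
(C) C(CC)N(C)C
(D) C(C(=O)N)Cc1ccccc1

c1ccccc1 describes six aromatic carbons in a ring (a benzene ring).
(A) has a methyl group (-CH3) but no six-membered all-carbon aromatic ring is present.
(B) has a methyl group (-CH3) but no six-membered all-carbon aromatic ring is present.
(C) has a methyl group (-CH3) but no six-membered all-carbon aromatic ring is present.
(D) contains a phenyl ring, which satisfies every atom and bond constraint.
So the answer is (D).

D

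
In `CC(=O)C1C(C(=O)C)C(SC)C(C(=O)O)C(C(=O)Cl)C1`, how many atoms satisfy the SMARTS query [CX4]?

Check the 20 heavy atoms by environment: 9× C (X4) → match; 1× S (X2) → no; 4× C (X3) → no; 4× O (X1) → no; 1× Cl (X1) → no; 1× O (X2) → no.
That gives 9 matching atoms.

9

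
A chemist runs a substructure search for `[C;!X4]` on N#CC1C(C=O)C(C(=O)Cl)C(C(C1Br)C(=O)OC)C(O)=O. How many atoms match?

5

Check the 21 heavy atoms by environment: 7× C (X4) → no; 1× C (X2) → match; 1× N (X1) → no; 4× C (X3) → match; 4× O (X1) → no; 1× Cl (X1) → no; 2× O (X2) → no; 1× Br (X1) → no.
Summing the matching environments: 1 + 4 = 5 matching atoms.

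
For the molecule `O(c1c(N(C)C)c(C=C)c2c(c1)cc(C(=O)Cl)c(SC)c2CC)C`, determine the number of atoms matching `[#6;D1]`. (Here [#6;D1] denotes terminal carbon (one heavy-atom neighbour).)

6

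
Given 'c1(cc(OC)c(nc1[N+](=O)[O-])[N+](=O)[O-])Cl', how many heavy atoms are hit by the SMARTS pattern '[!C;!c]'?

9

The query [!C;!c] means: neither aliphatic nor aromatic carbon — same as [!#6].
Check the 15 heavy atoms by environment: 1× n (aromatic) → match; 5× c (aromatic) → no; 1× Cl → match; 3× O → match; 1× C → no; 2× N (charge +1) → match; 2× O (charge -1) → match.
Summing the matching environments: 1 + 1 + 3 + 2 + 2 = 9 matching atoms.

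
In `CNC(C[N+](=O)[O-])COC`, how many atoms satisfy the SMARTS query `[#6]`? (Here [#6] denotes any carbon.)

5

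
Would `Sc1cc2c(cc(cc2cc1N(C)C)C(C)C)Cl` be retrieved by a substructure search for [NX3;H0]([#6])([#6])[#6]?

Yes

The pattern [NX3;H0]([#6])([#6])[#6] describes a trivalent nitrogen with no H, bonded to three carbons — a tertiary amine.
The molecule carries a dimethylamino group (-N(CH3)2), whose atoms satisfy every constraint of the query, so the pattern matches.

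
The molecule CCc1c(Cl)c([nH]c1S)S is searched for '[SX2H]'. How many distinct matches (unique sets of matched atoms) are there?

[SX2H] is the SMARTS for a thiol: an aliphatic sulfur with two connections, one being H.
The molecule carries 2 separate instances of a thiol (-SH) meeting every constraint; each maps to a distinct set of atoms, giving 2 matches.

2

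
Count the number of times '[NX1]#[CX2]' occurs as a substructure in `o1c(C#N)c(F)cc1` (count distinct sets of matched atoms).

1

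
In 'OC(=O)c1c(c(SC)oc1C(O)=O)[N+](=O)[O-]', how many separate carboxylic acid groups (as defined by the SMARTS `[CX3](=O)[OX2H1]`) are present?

2

[CX3](=O)[OX2H1] is the SMARTS for a carboxylic acid: an sp2 carbon double-bonded to O and single-bonded to an -OH oxygen.
The molecule carries 2 separate instances of a carboxylic acid group (-C(=O)OH) meeting every constraint; each maps to a distinct set of atoms, giving 2 matches.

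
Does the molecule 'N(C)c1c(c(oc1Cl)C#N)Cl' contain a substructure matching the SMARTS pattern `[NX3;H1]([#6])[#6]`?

The pattern [NX3;H1]([#6])[#6] describes a trivalent nitrogen with one H, bonded to two carbons — a secondary amine.
The molecule carries an N-methylamino group (-NHCH3), whose atoms satisfy every constraint of the query, so the pattern matches.

Yes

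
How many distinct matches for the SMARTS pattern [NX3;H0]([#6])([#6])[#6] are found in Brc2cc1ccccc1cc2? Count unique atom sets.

[NX3;H0]([#6])([#6])[#6] is the SMARTS for a tertiary amine: a trivalent nitrogen with no H, bonded to three carbons.
No fragment in the molecule satisfies every constraint, giving 0 matches.

0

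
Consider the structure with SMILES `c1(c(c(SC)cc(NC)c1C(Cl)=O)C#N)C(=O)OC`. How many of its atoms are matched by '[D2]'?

5

Check the 19 heavy atoms by environment: 1× c (aromatic, D2) → match; 5× c (aromatic, D3) → no; 1× S (D2) → match; 3× C (D1) → no; 1× C (D2) → match; 1× N (D1) → no; 2× C (D3) → no; 2× O (D1) → no; 1× Cl (D1) → no; 1× O (D2) → match; 1× N (D2) → match.
Summing the matching environments: 1 + 1 + 1 + 1 + 1 = 5 matching atoms.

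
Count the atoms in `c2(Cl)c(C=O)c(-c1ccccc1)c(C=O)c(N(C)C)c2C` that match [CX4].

The query [CX4] means: C with X4: aliphatic carbon with exactly 4 total connections (bonds + H).
Check the 21 heavy atoms by environment: 12× c (aromatic, X3) → no; 2× C (X3) → no; 2× O (X1) → no; 3× C (X4) → match; 1× Cl (X1) → no; 1× N (X3) → no.
That gives 3 matching atoms.

3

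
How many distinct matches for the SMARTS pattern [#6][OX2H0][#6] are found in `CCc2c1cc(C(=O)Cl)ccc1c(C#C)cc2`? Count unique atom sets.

0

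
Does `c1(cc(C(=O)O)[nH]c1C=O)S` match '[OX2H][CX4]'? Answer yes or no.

No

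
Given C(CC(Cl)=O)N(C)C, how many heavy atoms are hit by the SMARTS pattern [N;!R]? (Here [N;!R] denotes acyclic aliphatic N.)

1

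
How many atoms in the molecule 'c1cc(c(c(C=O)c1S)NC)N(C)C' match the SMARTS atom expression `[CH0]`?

Check the 14 heavy atoms by environment: 4× c (aromatic, H0) → no; 2× c (aromatic, H1) → no; 1× S (H1) → no; 1× N (H1) → no; 3× C (H3) → no; 1× N (H0) → no; 1× C (H1) → no; 1× O (H0) → no.
No environment satisfies the query, so 0 matching atoms.

0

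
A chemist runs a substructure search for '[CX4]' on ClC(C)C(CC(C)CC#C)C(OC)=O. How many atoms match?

The query [CX4] means: C with X4: aliphatic carbon with exactly 4 total connections (bonds + H).
Check the 14 heavy atoms by environment: 8× C (X4) → match; 1× C (X3) → no; 1× O (X1) → no; 1× O (X2) → no; 1× Cl (X1) → no; 2× C (X2) → no.
That gives 8 matching atoms.

8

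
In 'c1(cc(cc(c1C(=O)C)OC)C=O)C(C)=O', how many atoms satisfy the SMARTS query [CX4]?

The query [CX4] means: C with X4: aliphatic carbon with exactly 4 total connections (bonds + H).
Check the 16 heavy atoms by environment: 6× c (aromatic, X3) → no; 3× C (X3) → no; 3× O (X1) → no; 3× C (X4) → match; 1× O (X2) → no.
That gives 3 matching atoms.

3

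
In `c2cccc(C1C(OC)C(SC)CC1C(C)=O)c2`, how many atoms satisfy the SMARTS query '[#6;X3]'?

The query [#6;X3] means: any carbon (aromatic or not) with three total connections.
Check the 18 heavy atoms by environment: 8× C (X4) → no; 1× S (X2) → no; 6× c (aromatic, X3) → match; 1× C (X3) → match; 1× O (X1) → no; 1× O (X2) → no.
Summing the matching environments: 6 + 1 = 7 matching atoms.

7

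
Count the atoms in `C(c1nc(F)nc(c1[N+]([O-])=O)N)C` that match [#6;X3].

4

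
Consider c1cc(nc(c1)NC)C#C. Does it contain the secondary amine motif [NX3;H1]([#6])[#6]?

Yes

The pattern [NX3;H1]([#6])[#6] describes a trivalent nitrogen with one H, bonded to two carbons — a secondary amine.
The molecule carries an N-methylamino group (-NHCH3), whose atoms satisfy every constraint of the query, so the pattern matches.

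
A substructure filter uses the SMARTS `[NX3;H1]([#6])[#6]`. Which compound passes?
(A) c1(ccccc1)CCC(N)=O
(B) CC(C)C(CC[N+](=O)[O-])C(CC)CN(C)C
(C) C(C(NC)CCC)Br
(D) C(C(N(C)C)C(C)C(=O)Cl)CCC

C

[NX3;H1]([#6])[#6] describes a trivalent nitrogen with one H, bonded to two carbons (a secondary amine).
(A) has a primary amide (-C(=O)NH2) but the -C(=O)NH2 nitrogen has H2, not H1.
(B) has a dimethylamino group (-N(CH3)2) but the nitrogen has H0, not H1.
(C) contains an N-methylamino group (-NHCH3), which satisfies every atom and bond constraint.
(D) has a dimethylamino group (-N(CH3)2) but the nitrogen has H0, not H1.
So the answer is (C).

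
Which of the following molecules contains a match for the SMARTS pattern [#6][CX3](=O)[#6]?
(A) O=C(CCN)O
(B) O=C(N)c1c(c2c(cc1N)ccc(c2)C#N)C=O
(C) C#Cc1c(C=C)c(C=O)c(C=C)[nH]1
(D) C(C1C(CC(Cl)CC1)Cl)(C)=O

D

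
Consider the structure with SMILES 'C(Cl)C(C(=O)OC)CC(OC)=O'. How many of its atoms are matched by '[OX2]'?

The query [OX2] means: aliphatic oxygen with two total connections — ether, hydroxyl, or ester single-bond O.
Check the 12 heavy atoms by environment: 5× C (X4) → no; 2× C (X3) → no; 2× O (X1) → no; 2× O (X2) → match; 1× Cl (X1) → no.
That gives 2 matching atoms.

2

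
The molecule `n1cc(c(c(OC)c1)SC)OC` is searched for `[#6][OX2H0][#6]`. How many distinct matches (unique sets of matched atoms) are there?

2

[#6][OX2H0][#6] is the SMARTS for an ether: an aliphatic oxygen bridging two carbons with no H on the oxygen.
The molecule carries 2 separate instances of a methoxy ether (-OCH3) meeting every constraint; each maps to a distinct set of atoms, giving 2 matches.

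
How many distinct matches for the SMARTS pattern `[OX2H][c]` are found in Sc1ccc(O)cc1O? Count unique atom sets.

2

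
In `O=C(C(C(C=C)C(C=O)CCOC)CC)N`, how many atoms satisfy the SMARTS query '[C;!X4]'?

4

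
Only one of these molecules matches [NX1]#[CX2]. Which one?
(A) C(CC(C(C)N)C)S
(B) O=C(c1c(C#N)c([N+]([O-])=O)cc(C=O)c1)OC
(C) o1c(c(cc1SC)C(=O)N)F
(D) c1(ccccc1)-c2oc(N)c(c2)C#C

B

[NX1]#[CX2] describes a nitrogen triple-bonded to a two-connected carbon (a nitrile).
(A) has a primary amino group (-NH2) but the nitrogen is NX3 (three connections), not NX1 triple-bonded.
(B) contains a nitrile (-C#N), which satisfies every atom and bond constraint.
(C) has a primary amide (-C(=O)NH2) but the nitrogen is NX3, not NX1.
(D) has a primary amino group (-NH2) but the nitrogen is NX3 (three connections), not NX1 triple-bonded.
So the answer is (B).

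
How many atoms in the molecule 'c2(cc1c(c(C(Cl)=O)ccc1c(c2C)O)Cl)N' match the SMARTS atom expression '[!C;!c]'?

5

The query [!C;!c] means: neither aliphatic nor aromatic carbon — same as [!#6].
Check the 17 heavy atoms by environment: 10× c (aromatic) → no; 2× O → match; 2× C → no; 2× Cl → match; 1× N → match.
Summing the matching environments: 2 + 2 + 1 = 5 matching atoms.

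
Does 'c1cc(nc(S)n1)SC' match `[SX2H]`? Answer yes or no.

The pattern [SX2H] describes an aliphatic sulfur with two connections, one being H — a thiol.
The molecule carries a thiol (-SH), whose atoms satisfy every constraint of the query, so the pattern matches.

Yes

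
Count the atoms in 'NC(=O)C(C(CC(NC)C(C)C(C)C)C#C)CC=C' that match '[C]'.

16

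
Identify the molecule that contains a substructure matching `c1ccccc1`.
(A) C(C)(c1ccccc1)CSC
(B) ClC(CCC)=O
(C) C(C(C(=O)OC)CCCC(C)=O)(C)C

c1ccccc1 describes six aromatic carbons in a ring (a benzene ring).
(A) contains a phenyl ring, which satisfies every atom and bond constraint.
(B) has a methyl group (-CH3) but no six-membered all-carbon aromatic ring is present.
(C) has a methyl group (-CH3) but no six-membered all-carbon aromatic ring is present.
So the answer is (A).

A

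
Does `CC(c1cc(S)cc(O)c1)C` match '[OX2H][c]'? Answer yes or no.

Yes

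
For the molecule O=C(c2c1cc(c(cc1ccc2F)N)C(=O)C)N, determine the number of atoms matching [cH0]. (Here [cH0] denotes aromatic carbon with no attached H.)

The query [cH0] means: aromatic carbon with no attached hydrogen (substituted or ring-fusion).
Check the 18 heavy atoms by environment: 6× c (aromatic, H0) → match; 4× c (aromatic, H1) → no; 2× C (H0) → no; 2× O (H0) → no; 2× N (H2) → no; 1× C (H3) → no; 1× F (H0) → no.
That gives 6 matching atoms.

6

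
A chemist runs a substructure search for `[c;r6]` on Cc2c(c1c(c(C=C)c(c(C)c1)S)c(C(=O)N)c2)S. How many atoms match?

10

The query [c;r6] means: aromatic carbon that belongs to a six-membered ring.
Check the 19 heavy atoms by environment: 10× c (aromatic, in 6-ring) → match; 5× C (acyclic) → no; 2× S (acyclic) → no; 1× O (acyclic) → no; 1× N (acyclic) → no.
That gives 10 matching atoms.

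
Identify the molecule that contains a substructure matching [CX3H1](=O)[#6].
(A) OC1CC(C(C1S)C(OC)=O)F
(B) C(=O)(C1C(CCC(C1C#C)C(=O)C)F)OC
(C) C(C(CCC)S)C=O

[CX3H1](=O)[#6] describes an sp2 carbon with one H, double-bonded to O and single-bonded to carbon (an aldehyde).
(A) has a methyl-ester group (-C(=O)OCH3) but the carbonyl carbon has H0, not H1.
(B) has an acetyl/ketone group (-C(=O)CH3) but the carbonyl carbon has H0 (two carbon neighbours), not H1.
(C) contains an aldehyde (-CHO), which satisfies every atom and bond constraint.
So the answer is (C).

C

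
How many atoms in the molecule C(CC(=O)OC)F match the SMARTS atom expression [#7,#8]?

2

Check the 7 heavy atoms by environment: 4× C → no; 1× F → no; 2× O → match.
That gives 2 matching atoms.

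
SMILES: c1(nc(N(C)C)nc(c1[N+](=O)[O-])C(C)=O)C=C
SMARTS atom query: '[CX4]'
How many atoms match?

3

The query [CX4] means: C with X4: aliphatic carbon with exactly 4 total connections (bonds + H).
Check the 17 heavy atoms by environment: 2× n (aromatic, X2) → no; 4× c (aromatic, X3) → no; 1× N (charge +1, X3) → no; 1× O (charge -1, X1) → no; 2× O (X1) → no; 3× C (X3) → no; 1× N (X3) → no; 3× C (X4) → match.
That gives 3 matching atoms.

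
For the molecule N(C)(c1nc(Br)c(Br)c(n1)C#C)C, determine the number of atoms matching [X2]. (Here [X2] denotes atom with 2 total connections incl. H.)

4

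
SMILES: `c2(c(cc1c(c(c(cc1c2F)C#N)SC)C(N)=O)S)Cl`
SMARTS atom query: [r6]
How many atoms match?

The query [r6] means: r6 matches atoms in a six-membered ring.
Check the 20 heavy atoms by environment: 10× c (aromatic, in 6-ring) → match; 1× F (acyclic) → no; 2× S (acyclic) → no; 3× C (acyclic) → no; 1× Cl (acyclic) → no; 1× O (acyclic) → no; 2× N (acyclic) → no.
That gives 10 matching atoms.

10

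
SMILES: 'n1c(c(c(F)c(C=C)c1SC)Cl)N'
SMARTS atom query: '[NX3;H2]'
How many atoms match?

The query [NX3;H2] means: aliphatic N with 3 total connections, two of them H — an -NH2 nitrogen (amine or amide).
Check the 13 heavy atoms by environment: 1× n (aromatic, H0, X2) → no; 5× c (aromatic, H0, X3) → no; 1× F (H0, X1) → no; 1× C (H1, X3) → no; 1× C (H2, X3) → no; 1× N (H2, X3) → match; 1× Cl (H0, X1) → no; 1× S (H0, X2) → no; 1× C (H3, X4) → no.
That gives 1 matching atom.

1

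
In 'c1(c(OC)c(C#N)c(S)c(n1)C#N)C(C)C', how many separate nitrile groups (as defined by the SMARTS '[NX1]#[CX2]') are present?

2

[NX1]#[CX2] is the SMARTS for a nitrile: a nitrogen triple-bonded to a two-connected carbon.
The molecule carries 2 separate instances of a nitrile (-C#N) meeting every constraint; each maps to a distinct set of atoms, giving 2 matches.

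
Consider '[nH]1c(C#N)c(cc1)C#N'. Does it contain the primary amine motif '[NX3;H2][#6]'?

The pattern [NX3;H2][#6] describes a trivalent nitrogen with two H attached to carbon — a primary amine.
The closest candidate here is a nitrile (-C#N), but the nitrogen is NX1 (triple-bonded), not NX3 with two H. No other fragment satisfies the full query, so there is no match.

No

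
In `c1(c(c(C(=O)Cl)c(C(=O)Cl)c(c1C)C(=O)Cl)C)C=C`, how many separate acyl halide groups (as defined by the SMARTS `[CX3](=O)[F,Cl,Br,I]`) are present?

[CX3](=O)[F,Cl,Br,I] is the SMARTS for an acyl halide: a carbonyl carbon bonded to a halogen.
The molecule carries 3 separate instances of an acyl chloride (-C(=O)Cl) meeting every constraint; each maps to a distinct set of atoms, giving 3 matches.

3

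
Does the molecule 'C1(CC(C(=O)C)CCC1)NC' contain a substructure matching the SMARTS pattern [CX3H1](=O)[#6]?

The pattern [CX3H1](=O)[#6] describes an sp2 carbon with one H, double-bonded to O and single-bonded to carbon — an aldehyde.
The closest candidate here is an acetyl/ketone group (-C(=O)CH3), but the carbonyl carbon has H0 (two carbon neighbours), not H1. No other fragment satisfies the full query, so there is no match.

No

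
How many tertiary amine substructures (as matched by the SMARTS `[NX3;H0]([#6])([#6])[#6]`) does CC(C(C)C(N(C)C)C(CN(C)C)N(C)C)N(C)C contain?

4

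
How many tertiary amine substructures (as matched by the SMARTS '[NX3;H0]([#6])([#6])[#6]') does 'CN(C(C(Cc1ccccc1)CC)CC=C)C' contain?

1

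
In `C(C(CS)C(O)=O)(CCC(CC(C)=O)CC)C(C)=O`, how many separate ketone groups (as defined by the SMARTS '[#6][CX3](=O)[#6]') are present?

2

[#6][CX3](=O)[#6] is the SMARTS for a ketone: a carbonyl carbon (no H) flanked by two carbons.
The molecule carries 2 separate instances of an acetyl/ketone group (-C(=O)CH3) meeting every constraint; each maps to a distinct set of atoms, giving 2 matches.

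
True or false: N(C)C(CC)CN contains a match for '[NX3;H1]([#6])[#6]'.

The pattern [NX3;H1]([#6])[#6] describes a trivalent nitrogen with one H, bonded to two carbons — a secondary amine.
The molecule carries an N-methylamino group (-NHCH3), whose atoms satisfy every constraint of the query, so the pattern matches.

True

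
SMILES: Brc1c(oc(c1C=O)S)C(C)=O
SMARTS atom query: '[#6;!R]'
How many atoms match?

3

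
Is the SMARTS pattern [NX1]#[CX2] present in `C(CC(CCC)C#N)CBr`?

Yes

The pattern [NX1]#[CX2] describes a nitrogen triple-bonded to a two-connected carbon — a nitrile.
The molecule carries a nitrile (-C#N), whose atoms satisfy every constraint of the query, so the pattern matches.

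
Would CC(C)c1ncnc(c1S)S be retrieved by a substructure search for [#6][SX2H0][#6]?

The pattern [#6][SX2H0][#6] describes an aliphatic sulfur bridging two carbons with no H on the sulfur — a thioether.
The closest candidate here is a thiol (-SH), but the sulfur has H1, not H0 bridging two carbons. No other fragment satisfies the full query, so there is no match.

No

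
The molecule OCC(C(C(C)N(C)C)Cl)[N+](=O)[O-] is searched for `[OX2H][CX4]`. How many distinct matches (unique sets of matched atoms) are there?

1

[OX2H][CX4] is the SMARTS for an aliphatic alcohol: a hydroxyl oxygen bound to an sp3 (X4) carbon.
Exactly one fragment in the molecule meets all constraints, giving 1 match.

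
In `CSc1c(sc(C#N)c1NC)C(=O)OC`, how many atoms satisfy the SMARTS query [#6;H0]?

The query [#6;H0] means: any carbon with no attached hydrogen.
Check the 15 heavy atoms by environment: 1× s (aromatic, H0) → no; 4× c (aromatic, H0) → match; 1× N (H1) → no; 3× C (H3) → no; 2× C (H0) → match; 2× O (H0) → no; 1× N (H0) → no; 1× S (H0) → no.
Summing the matching environments: 4 + 2 = 6 matching atoms.

6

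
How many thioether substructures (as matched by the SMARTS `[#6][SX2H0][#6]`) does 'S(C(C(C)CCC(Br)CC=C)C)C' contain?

[#6][SX2H0][#6] is the SMARTS for a thioether: an aliphatic sulfur bridging two carbons with no H on the sulfur.
Exactly one fragment in the molecule meets all constraints, giving 1 match.

1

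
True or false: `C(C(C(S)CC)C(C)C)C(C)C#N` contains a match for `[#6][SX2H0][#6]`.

False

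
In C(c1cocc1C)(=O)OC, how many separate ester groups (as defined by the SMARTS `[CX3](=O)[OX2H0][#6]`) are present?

1

[CX3](=O)[OX2H0][#6] is the SMARTS for an ester: a carbonyl carbon bonded to an oxygen that is itself bonded to carbon (no H on that O).
Exactly one fragment in the molecule meets all constraints, giving 1 match.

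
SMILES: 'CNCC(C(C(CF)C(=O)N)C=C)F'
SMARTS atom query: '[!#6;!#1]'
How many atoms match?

Check the 14 heavy atoms by environment: 9× C → no; 1× O → match; 2× N → match; 2× F → match.
Summing the matching environments: 1 + 2 + 2 = 5 matching atoms.

5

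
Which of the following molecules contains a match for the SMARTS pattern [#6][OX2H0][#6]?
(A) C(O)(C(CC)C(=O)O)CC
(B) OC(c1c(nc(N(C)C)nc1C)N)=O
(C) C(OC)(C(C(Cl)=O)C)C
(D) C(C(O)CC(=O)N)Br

[#6][OX2H0][#6] describes an aliphatic oxygen bridging two carbons with no H on the oxygen (an ether).
(A) has a hydroxyl group (-OH) but the oxygen has H1, not H0 bridging two carbons.
(B) has a carboxylic acid group (-C(=O)OH) but the -OH oxygen has H1; the =O is OX1, not OX2.
(C) contains a methoxy ether (-OCH3), which satisfies every atom and bond constraint.
(D) has a hydroxyl group (-OH) but the oxygen has H1, not H0 bridging two carbons.
So the answer is (C).

C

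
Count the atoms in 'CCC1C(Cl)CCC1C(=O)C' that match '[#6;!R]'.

The query [#6;!R] means: carbon not in any ring.
Check the 11 heavy atoms by environment: 5× C (in 5-ring) → no; 4× C (acyclic) → match; 1× O (acyclic) → no; 1× Cl (acyclic) → no.
That gives 4 matching atoms.

4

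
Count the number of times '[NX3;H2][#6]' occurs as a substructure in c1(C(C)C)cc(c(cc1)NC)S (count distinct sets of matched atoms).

0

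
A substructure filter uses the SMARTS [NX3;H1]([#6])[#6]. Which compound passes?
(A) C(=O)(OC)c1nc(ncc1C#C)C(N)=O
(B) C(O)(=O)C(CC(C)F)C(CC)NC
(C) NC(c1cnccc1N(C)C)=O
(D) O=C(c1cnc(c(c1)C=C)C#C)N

B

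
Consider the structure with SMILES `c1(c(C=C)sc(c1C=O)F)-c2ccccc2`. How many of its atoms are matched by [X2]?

The query [X2] means: any atom with exactly two total connections (bonds + H).
Check the 16 heavy atoms by environment: 1× s (aromatic, X2) → match; 10× c (aromatic, X3) → no; 3× C (X3) → no; 1× F (X1) → no; 1× O (X1) → no.
That gives 1 matching atom.

1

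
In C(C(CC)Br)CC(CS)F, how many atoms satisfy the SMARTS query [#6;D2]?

The query [#6;D2] means: any carbon bonded to exactly two heavy atoms.
Check the 10 heavy atoms by environment: 4× C (D2) → match; 2× C (D3) → no; 1× C (D1) → no; 1× S (D1) → no; 1× Br (D1) → no; 1× F (D1) → no.
That gives 4 matching atoms.

4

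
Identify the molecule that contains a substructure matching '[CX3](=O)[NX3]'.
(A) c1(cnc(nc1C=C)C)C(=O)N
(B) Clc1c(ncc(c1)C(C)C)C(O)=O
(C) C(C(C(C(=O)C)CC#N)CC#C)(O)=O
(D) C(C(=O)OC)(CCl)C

A

[CX3](=O)[NX3] describes a carbonyl carbon bonded to a trivalent nitrogen (an amide).
(A) contains a primary amide (-C(=O)NH2), which satisfies every atom and bond constraint.
(B) has a carboxylic acid group (-C(=O)OH) but the carbonyl is bonded to O, not to an NX3 nitrogen.
(C) has a carboxylic acid group (-C(=O)OH) but the carbonyl is bonded to O, not to an NX3 nitrogen.
(D) has a methyl-ester group (-C(=O)OCH3) but the carbonyl is bonded to O, not to an NX3 nitrogen.
So the answer is (A).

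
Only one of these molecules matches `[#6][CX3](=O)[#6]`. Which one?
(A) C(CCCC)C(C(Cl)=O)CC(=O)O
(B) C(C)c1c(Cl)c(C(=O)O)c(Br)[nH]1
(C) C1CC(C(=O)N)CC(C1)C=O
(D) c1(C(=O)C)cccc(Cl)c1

D

[#6][CX3](=O)[#6] describes a carbonyl carbon (no H) flanked by two carbons (a ketone).
(A) has a carboxylic acid group (-C(=O)OH) but one neighbour of the carbonyl carbon is O, not C.
(B) has a carboxylic acid group (-C(=O)OH) but one neighbour of the carbonyl carbon is O, not C.
(C) has a primary amide (-C(=O)NH2) but one neighbour of the carbonyl carbon is N, not C.
(D) contains an acetyl/ketone group (-C(=O)CH3), which satisfies every atom and bond constraint.
So the answer is (D).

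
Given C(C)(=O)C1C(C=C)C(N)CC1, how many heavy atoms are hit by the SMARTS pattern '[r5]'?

5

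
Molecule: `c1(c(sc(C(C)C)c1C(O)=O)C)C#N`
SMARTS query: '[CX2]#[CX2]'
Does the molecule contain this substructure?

No

The pattern [CX2]#[CX2] describes a carbon-carbon triple bond — an alkyne.
The closest candidate here is a nitrile (-C#N), but the triple bond is C#N, not C#C. No other fragment satisfies the full query, so there is no match.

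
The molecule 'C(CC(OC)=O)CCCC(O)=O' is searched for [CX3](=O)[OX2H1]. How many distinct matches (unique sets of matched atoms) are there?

1

[CX3](=O)[OX2H1] is the SMARTS for a carboxylic acid: an sp2 carbon double-bonded to O and single-bonded to an -OH oxygen.
Exactly one fragment in the molecule meets all constraints, giving 1 match.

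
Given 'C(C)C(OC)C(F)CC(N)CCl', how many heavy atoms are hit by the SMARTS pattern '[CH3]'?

2

Check the 12 heavy atoms by environment: 2× C (H3) → match; 3× C (H2) → no; 3× C (H1) → no; 1× Cl (H0) → no; 1× F (H0) → no; 1× N (H2) → no; 1× O (H0) → no.
That gives 2 matching atoms.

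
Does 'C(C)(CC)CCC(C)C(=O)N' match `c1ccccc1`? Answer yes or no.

No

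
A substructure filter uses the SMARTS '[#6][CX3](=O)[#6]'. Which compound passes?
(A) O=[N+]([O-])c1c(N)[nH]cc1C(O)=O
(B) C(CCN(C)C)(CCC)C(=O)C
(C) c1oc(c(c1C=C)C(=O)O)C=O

B

[#6][CX3](=O)[#6] describes a carbonyl carbon (no H) flanked by two carbons (a ketone).
(A) has a carboxylic acid group (-C(=O)OH) but one neighbour of the carbonyl carbon is O, not C.
(B) contains an acetyl/ketone group (-C(=O)CH3), which satisfies every atom and bond constraint.
(C) has an aldehyde (-CHO) but the carbonyl carbon has H1, so it is not flanked by two carbons.
So the answer is (B).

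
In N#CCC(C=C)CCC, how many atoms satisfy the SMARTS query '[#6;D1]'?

2

The query [#6;D1] means: carbon bonded to exactly one heavy atom.
Check the 9 heavy atoms by environment: 5× C (D2) → no; 1× C (D3) → no; 1× N (D1) → no; 2× C (D1) → match.
That gives 2 matching atoms.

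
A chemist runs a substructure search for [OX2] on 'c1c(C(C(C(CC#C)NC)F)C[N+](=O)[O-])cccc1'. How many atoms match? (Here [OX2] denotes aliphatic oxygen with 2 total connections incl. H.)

0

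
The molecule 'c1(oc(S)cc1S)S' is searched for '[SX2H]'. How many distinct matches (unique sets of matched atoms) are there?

[SX2H] is the SMARTS for a thiol: an aliphatic sulfur with two connections, one being H.
The molecule carries 3 separate instances of a thiol (-SH) meeting every constraint; each maps to a distinct set of atoms, giving 3 matches.

3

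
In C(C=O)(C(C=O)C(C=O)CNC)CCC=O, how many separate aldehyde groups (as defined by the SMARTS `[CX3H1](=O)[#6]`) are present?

4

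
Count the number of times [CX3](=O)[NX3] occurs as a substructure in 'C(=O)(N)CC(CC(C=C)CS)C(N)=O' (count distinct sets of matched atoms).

[CX3](=O)[NX3] is the SMARTS for an amide: a carbonyl carbon bonded to a trivalent nitrogen.
The molecule carries 2 separate instances of a primary amide (-C(=O)NH2) meeting every constraint; each maps to a distinct set of atoms, giving 2 matches.

2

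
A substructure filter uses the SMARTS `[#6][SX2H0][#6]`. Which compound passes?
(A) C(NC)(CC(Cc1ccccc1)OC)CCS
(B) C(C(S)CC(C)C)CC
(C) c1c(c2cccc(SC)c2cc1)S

[#6][SX2H0][#6] describes an aliphatic sulfur bridging two carbons with no H on the sulfur (a thioether).
(A) has a thiol (-SH) but the sulfur has H1, not H0 bridging two carbons.
(B) has a thiol (-SH) but the sulfur has H1, not H0 bridging two carbons.
(C) contains a methylthio ether (-SCH3), which satisfies every atom and bond constraint.
So the answer is (C).

C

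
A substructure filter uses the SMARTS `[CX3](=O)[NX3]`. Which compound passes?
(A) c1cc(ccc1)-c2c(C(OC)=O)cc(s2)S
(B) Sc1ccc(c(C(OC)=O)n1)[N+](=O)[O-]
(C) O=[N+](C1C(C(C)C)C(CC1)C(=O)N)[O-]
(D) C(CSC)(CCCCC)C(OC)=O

[CX3](=O)[NX3] describes a carbonyl carbon bonded to a trivalent nitrogen (an amide).
(A) has a methyl-ester group (-C(=O)OCH3) but the carbonyl is bonded to O, not to an NX3 nitrogen.
(B) has a methyl-ester group (-C(=O)OCH3) but the carbonyl is bonded to O, not to an NX3 nitrogen.
(C) contains a primary amide (-C(=O)NH2), which satisfies every atom and bond constraint.
(D) has a methyl-ester group (-C(=O)OCH3) but the carbonyl is bonded to O, not to an NX3 nitrogen.
So the answer is (C).

C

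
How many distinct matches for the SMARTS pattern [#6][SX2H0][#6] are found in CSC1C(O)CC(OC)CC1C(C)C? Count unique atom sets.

1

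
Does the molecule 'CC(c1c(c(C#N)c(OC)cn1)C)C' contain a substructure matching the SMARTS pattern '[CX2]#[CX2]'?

No

The pattern [CX2]#[CX2] describes a carbon-carbon triple bond — an alkyne.
The closest candidate here is a nitrile (-C#N), but the triple bond is C#N, not C#C. No other fragment satisfies the full query, so there is no match.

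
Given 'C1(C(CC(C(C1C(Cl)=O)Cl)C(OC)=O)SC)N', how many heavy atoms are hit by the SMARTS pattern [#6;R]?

6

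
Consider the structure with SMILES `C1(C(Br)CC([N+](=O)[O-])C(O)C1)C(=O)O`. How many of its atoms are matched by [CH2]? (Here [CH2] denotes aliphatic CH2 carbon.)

The query [CH2] means: aliphatic carbon with exactly two hydrogens.
Check the 14 heavy atoms by environment: 2× C (H2) → match; 4× C (H1) → no; 2× O (H1) → no; 1× C (H0) → no; 2× O (H0) → no; 1× Br (H0) → no; 1× N (charge +1, H0) → no; 1× O (charge -1, H0) → no.
That gives 2 matching atoms.

2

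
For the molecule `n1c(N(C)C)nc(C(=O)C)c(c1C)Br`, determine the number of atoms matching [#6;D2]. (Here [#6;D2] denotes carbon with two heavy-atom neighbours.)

0

Check the 14 heavy atoms by environment: 2× n (aromatic, D2) → no; 4× c (aromatic, D3) → no; 1× Br (D1) → no; 4× C (D1) → no; 1× N (D3) → no; 1× C (D3) → no; 1× O (D1) → no.
No environment satisfies the query, so 0 matching atoms.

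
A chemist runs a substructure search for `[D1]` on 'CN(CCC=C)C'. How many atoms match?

The query [D1] means: atom with exactly one heavy-atom neighbour (degree 1).
Check the 7 heavy atoms by environment: 3× C (D2) → no; 1× N (D3) → no; 3× C (D1) → match.
That gives 3 matching atoms.

3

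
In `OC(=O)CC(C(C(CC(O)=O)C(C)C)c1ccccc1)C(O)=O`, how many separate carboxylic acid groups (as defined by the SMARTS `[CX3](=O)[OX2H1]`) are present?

[CX3](=O)[OX2H1] is the SMARTS for a carboxylic acid: an sp2 carbon double-bonded to O and single-bonded to an -OH oxygen.
The molecule carries 3 separate instances of a carboxylic acid group (-C(=O)OH) meeting every constraint; each maps to a distinct set of atoms, giving 3 matches.

3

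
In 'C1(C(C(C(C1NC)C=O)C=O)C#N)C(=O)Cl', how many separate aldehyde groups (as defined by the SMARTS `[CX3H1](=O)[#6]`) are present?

2

[CX3H1](=O)[#6] is the SMARTS for an aldehyde: an sp2 carbon with one H, double-bonded to O and single-bonded to carbon.
The molecule carries 2 separate instances of an aldehyde (-CHO) meeting every constraint; each maps to a distinct set of atoms, giving 2 matches.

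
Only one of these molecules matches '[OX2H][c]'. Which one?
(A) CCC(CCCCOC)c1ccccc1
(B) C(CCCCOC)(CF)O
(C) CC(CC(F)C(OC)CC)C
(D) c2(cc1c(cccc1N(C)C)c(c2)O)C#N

[OX2H][c] describes a hydroxyl oxygen attached to an aromatic carbon (a phenol).
(A) has a methoxy ether (-OCH3) but the oxygen has H0, not H1.
(B) has a hydroxyl group (-OH) but the -OH is on an aliphatic carbon, not an aromatic c.
(C) has a methoxy ether (-OCH3) but the oxygen has H0, not H1.
(D) contains a hydroxyl group (-OH), which satisfies every atom and bond constraint.
So the answer is (D).

D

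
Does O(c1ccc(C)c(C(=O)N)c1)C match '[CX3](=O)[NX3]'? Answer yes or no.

The pattern [CX3](=O)[NX3] describes a carbonyl carbon bonded to a trivalent nitrogen — an amide.
The molecule carries a primary amide (-C(=O)NH2), whose atoms satisfy every constraint of the query, so the pattern matches.

Yes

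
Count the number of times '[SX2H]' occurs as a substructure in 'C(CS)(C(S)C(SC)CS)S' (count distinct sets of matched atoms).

4

[SX2H] is the SMARTS for a thiol: an aliphatic sulfur with two connections, one being H.
The molecule carries 4 separate instances of a thiol (-SH) meeting every constraint; each maps to a distinct set of atoms, giving 4 matches.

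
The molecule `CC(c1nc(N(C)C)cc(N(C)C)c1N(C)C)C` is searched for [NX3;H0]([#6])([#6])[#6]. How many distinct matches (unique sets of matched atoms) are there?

3

[NX3;H0]([#6])([#6])[#6] is the SMARTS for a tertiary amine: a trivalent nitrogen with no H, bonded to three carbons.
The molecule carries 3 separate instances of a dimethylamino group (-N(CH3)2) meeting every constraint; each maps to a distinct set of atoms, giving 3 matches.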